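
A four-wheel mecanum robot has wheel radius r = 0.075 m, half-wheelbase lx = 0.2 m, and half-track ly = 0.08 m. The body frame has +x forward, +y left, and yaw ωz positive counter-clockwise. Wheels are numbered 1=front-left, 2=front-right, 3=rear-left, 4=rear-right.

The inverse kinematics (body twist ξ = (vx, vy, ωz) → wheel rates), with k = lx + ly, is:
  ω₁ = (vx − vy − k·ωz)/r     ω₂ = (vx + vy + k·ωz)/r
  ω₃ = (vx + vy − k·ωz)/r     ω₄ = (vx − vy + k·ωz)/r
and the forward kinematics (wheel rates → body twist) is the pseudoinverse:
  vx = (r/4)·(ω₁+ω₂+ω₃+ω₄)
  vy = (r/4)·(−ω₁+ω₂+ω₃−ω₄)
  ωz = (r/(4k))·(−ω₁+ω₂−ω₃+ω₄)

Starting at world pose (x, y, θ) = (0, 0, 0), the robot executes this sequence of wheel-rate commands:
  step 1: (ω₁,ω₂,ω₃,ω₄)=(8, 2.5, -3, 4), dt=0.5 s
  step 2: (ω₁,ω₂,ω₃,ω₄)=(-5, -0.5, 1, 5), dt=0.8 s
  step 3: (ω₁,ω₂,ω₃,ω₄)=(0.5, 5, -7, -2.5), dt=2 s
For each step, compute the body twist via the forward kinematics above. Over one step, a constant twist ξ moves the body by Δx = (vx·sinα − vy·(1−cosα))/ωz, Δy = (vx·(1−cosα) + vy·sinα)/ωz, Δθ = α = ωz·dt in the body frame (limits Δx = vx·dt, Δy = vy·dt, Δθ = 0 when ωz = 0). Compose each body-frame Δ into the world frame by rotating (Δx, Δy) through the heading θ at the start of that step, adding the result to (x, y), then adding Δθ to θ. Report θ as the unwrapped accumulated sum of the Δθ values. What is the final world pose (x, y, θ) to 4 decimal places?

(0.0529, -0.2315, 1.7109)

step 1: ξ=(vx,vy,ωz)=(0.2156, -0.2344, 0.1004), dt=0.5 → body Δ=(0.1107, -0.1144, 0.0502) → world pose (0.1107, -0.1144, 0.0502)
step 2: ξ=(vx,vy,ωz)=(0.0094, 0.0094, 0.5692), dt=0.8 → body Δ=(0.0056, 0.0089, 0.4554) → world pose (0.1158, -0.1052, 0.5056)
step 3: ξ=(vx,vy,ωz)=(-0.0750, 0.0000, 0.6027), dt=2.0 → body Δ=(-0.1162, -0.0800, 1.2054) → world pose (0.0529, -0.2315, 1.7109)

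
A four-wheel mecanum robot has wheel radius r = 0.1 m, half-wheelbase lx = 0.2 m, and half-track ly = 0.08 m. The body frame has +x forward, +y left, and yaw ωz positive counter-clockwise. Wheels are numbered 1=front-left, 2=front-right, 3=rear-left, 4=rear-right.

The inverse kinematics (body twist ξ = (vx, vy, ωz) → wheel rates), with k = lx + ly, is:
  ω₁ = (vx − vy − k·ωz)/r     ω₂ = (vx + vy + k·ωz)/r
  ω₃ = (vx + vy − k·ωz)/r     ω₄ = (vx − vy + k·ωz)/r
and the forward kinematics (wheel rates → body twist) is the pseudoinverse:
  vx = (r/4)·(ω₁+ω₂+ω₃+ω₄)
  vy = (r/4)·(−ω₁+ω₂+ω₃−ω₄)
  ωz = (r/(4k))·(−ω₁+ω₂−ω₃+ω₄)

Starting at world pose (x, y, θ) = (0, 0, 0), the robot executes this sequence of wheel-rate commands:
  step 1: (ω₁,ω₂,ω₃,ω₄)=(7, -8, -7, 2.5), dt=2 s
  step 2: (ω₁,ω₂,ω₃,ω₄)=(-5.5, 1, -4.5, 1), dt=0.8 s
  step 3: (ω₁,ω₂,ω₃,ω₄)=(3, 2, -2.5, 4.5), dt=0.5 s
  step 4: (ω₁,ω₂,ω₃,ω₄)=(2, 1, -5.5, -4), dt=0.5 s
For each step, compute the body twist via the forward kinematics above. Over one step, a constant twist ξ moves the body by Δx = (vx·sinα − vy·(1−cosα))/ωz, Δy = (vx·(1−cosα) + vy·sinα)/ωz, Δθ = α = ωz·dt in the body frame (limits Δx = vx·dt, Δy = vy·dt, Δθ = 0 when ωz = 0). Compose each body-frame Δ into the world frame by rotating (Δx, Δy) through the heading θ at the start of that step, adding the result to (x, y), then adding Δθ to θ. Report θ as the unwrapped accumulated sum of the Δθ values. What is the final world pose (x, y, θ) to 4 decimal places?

step 1: ξ=(vx,vy,ωz)=(-0.1375, -0.6125, -0.4911), dt=2.0 → body Δ=(-0.7876, -0.9128, -0.9821) → world pose (-0.7876, -0.9128, -0.9821)
step 2: ξ=(vx,vy,ωz)=(-0.2000, 0.0250, 1.0714), dt=0.8 → body Δ=(-0.1492, -0.0468, 0.8571) → world pose (-0.9094, -0.8147, -0.1250)
step 3: ξ=(vx,vy,ωz)=(0.1750, -0.2000, 0.5357), dt=0.5 → body Δ=(0.0998, -0.0872, 0.2679) → world pose (-0.8213, -0.9137, 0.1429)
step 4: ξ=(vx,vy,ωz)=(-0.1625, -0.0625, 0.0446), dt=0.5 → body Δ=(-0.0809, -0.0322, 0.0223) → world pose (-0.8968, -0.9570, 0.1652)

(-0.8968, -0.9570, 0.1652)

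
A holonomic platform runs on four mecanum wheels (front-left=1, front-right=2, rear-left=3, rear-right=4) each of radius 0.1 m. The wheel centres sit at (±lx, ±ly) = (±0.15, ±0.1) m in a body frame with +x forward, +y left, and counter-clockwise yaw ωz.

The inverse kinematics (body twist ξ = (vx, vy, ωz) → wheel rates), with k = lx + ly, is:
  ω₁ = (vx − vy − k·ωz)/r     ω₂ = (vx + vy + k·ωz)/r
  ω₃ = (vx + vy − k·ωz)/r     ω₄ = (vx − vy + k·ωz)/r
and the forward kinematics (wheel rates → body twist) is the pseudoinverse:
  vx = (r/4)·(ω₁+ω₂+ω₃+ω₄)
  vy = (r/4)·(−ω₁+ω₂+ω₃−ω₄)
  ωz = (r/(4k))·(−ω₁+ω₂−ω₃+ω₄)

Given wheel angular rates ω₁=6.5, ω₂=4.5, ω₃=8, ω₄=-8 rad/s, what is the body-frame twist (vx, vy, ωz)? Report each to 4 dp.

(0.2750, 0.3500, -1.8000)

k = lx + ly = 0.15 + 0.1 = 0.2500
ω₁+ω₂+ω₃+ω₄ = 11.0000  →  vx = (0.1/4)·11.0000 = 0.2750
−ω₁+ω₂+ω₃−ω₄ = 14.0000  →  vy = (0.1/4)·14.0000 = 0.3500
−ω₁+ω₂−ω₃+ω₄ = -18.0000  →  ωz = (0.1/1.0000)·-18.0000 = -1.8000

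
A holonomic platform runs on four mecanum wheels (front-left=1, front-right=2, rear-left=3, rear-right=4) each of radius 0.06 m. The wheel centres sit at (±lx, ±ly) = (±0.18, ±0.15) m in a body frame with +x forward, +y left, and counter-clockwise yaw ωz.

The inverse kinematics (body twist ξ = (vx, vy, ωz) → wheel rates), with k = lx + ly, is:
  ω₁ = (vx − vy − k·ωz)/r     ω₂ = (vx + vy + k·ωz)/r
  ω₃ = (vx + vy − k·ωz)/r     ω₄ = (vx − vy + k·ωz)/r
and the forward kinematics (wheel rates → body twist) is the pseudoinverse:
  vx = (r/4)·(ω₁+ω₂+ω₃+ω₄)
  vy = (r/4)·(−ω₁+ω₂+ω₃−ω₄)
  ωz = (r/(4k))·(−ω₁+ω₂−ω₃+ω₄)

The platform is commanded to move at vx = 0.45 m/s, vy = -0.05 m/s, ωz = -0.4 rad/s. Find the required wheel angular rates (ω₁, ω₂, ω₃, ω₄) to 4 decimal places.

k = lx + ly = 0.18 + 0.15 = 0.3300;  k·ωz = 0.3300·-0.4 = -0.1320
ω₁ (FL) = (vx − vy − k·ωz)/r = 0.6320/0.06 = 10.5333
ω₂ (FR) = (vx + vy + k·ωz)/r = 0.2680/0.06 = 4.4667
ω₃ (RL) = (vx + vy − k·ωz)/r = 0.5320/0.06 = 8.8667
ω₄ (RR) = (vx − vy + k·ωz)/r = 0.3680/0.06 = 6.1333

(10.5333, 4.4667, 8.8667, 6.1333)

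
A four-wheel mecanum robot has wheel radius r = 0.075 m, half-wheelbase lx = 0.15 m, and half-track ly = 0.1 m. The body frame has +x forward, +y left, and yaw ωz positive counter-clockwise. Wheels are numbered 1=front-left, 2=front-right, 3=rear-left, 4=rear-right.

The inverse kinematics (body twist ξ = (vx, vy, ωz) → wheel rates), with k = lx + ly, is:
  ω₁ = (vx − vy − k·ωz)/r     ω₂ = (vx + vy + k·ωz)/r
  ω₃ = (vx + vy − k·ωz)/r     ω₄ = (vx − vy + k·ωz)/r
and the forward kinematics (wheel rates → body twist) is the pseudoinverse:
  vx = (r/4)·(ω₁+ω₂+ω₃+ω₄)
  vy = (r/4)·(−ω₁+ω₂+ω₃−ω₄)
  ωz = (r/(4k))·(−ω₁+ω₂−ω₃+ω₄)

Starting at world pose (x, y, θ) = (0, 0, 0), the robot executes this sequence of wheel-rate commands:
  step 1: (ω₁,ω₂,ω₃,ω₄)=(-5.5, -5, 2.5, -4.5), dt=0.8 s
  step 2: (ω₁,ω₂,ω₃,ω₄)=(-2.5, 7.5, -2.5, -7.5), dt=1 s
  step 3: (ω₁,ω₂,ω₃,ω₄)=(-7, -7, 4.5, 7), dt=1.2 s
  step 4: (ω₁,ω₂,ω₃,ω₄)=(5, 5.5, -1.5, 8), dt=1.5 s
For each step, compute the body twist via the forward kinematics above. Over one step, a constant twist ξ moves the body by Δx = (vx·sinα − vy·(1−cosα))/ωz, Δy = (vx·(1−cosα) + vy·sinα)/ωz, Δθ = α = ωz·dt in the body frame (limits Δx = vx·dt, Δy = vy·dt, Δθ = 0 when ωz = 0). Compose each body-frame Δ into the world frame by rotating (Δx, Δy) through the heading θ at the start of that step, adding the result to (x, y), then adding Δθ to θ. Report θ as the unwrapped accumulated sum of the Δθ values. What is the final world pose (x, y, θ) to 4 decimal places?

step 1: ξ=(vx,vy,ωz)=(-0.2344, 0.1406, -0.4875), dt=0.8 → body Δ=(-0.1611, 0.1458, -0.3900) → world pose (-0.1611, 0.1458, -0.3900)
step 2: ξ=(vx,vy,ωz)=(-0.0938, 0.2812, 0.3750), dt=1.0 → body Δ=(-0.1437, 0.2573, 0.3750) → world pose (-0.1962, 0.4384, -0.0150)
step 3: ξ=(vx,vy,ωz)=(-0.0469, -0.0469, 0.1875), dt=1.2 → body Δ=(-0.0495, -0.0621, 0.2250) → world pose (-0.2466, 0.3771, 0.2100)
step 4: ξ=(vx,vy,ωz)=(0.3187, -0.1688, 0.7500), dt=1.5 → body Δ=(0.5114, 0.0387, 1.1250) → world pose (0.2456, 0.5216, 1.3350)

(0.2456, 0.5216, 1.3350)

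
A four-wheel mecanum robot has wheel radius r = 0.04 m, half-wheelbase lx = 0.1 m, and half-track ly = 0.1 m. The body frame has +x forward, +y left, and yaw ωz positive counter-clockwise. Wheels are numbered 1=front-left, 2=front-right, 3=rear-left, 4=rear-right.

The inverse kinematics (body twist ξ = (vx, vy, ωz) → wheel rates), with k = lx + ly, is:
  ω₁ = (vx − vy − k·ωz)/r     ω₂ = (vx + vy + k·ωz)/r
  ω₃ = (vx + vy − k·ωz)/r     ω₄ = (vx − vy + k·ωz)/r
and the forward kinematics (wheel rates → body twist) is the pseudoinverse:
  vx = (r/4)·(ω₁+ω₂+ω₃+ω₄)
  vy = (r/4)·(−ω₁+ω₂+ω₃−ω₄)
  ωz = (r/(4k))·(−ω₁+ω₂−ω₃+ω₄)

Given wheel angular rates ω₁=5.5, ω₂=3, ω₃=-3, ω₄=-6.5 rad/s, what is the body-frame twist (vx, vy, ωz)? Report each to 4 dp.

k = lx + ly = 0.1 + 0.1 = 0.2000
ω₁+ω₂+ω₃+ω₄ = -1.0000  →  vx = (0.04/4)·-1.0000 = -0.0100
−ω₁+ω₂+ω₃−ω₄ = 1.0000  →  vy = (0.04/4)·1.0000 = 0.0100
−ω₁+ω₂−ω₃+ω₄ = -6.0000  →  ωz = (0.04/0.8000)·-6.0000 = -0.3000

(-0.0100, 0.0100, -0.3000)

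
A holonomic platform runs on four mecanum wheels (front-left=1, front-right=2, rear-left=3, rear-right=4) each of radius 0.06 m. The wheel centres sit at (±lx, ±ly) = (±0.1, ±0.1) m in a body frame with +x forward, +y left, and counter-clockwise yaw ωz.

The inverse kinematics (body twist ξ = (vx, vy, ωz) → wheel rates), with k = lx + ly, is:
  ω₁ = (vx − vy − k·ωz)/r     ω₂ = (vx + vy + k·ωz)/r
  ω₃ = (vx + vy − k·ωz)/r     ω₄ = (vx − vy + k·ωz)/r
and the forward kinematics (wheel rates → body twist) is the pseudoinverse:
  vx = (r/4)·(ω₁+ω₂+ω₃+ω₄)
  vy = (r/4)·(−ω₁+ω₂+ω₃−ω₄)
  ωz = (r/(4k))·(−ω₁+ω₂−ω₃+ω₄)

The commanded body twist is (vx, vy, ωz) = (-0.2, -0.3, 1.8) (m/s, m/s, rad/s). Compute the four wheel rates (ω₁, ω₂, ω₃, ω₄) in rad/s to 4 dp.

(-4.3333, -2.3333, -14.3333, 7.6667)

k = lx + ly = 0.1 + 0.1 = 0.2000;  k·ωz = 0.2000·1.8 = 0.3600
ω₁ (FL) = (vx − vy − k·ωz)/r = -0.2600/0.06 = -4.3333
ω₂ (FR) = (vx + vy + k·ωz)/r = -0.1400/0.06 = -2.3333
ω₃ (RL) = (vx + vy − k·ωz)/r = -0.8600/0.06 = -14.3333
ω₄ (RR) = (vx − vy + k·ωz)/r = 0.4600/0.06 = 7.6667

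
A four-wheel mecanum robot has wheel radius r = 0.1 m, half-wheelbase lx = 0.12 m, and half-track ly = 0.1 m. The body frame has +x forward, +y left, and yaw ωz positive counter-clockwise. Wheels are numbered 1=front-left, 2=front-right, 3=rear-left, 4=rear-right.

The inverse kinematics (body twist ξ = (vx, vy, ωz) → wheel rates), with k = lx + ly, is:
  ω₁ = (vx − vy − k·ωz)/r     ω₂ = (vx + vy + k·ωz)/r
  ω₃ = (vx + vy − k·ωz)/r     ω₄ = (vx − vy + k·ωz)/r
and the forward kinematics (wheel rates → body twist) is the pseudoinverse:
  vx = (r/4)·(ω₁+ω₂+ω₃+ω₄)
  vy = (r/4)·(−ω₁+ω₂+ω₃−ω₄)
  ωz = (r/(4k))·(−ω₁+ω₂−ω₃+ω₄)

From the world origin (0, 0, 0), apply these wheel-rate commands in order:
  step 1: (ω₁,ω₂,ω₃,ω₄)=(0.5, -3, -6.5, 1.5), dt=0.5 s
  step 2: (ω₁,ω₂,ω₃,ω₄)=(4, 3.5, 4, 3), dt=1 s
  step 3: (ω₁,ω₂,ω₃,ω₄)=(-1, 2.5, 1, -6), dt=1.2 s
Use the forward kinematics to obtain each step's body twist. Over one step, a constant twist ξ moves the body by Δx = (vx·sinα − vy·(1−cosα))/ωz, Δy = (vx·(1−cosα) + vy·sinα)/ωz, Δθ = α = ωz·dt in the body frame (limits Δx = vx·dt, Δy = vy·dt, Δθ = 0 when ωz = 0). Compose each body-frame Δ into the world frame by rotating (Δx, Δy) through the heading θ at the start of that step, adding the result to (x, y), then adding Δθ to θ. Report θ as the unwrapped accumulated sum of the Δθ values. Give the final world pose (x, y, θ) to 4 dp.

step 1: ξ=(vx,vy,ωz)=(-0.1875, -0.2875, 0.5114), dt=0.5 → body Δ=(-0.0745, -0.1541, 0.2557) → world pose (-0.0745, -0.1541, 0.2557)
step 2: ξ=(vx,vy,ωz)=(0.3625, 0.0125, -0.1705), dt=1.0 → body Δ=(0.3618, -0.0184, -0.1705) → world pose (0.2802, -0.0804, 0.0852)
step 3: ξ=(vx,vy,ωz)=(-0.0875, 0.2625, -0.3977), dt=1.2 → body Δ=(-0.0273, 0.3278, -0.4773) → world pose (0.2251, 0.2439, -0.3920)

(0.2251, 0.2439, -0.3920)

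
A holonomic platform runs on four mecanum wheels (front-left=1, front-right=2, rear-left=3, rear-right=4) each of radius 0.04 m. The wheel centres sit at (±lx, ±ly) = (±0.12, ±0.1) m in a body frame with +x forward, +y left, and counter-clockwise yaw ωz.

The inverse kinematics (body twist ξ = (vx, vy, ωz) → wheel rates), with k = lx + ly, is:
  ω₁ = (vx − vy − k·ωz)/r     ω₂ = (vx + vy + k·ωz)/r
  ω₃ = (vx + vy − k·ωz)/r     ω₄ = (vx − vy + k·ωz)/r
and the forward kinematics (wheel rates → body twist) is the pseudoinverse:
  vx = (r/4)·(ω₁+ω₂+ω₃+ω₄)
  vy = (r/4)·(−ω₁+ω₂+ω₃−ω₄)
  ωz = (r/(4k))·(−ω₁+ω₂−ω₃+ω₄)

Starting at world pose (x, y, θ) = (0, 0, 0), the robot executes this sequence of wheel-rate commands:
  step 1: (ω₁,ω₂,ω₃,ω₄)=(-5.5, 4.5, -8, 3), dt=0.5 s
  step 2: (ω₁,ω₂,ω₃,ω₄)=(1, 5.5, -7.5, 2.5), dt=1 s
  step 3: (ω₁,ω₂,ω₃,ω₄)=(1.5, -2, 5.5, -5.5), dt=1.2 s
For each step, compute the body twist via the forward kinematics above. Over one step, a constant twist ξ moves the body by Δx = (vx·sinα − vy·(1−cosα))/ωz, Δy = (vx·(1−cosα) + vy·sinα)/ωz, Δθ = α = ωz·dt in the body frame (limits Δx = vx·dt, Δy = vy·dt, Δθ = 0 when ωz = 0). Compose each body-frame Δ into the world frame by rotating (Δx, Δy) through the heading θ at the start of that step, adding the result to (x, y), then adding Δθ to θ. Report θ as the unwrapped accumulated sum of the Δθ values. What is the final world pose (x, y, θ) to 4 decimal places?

(-0.0420, 0.0222, 0.3455)

step 1: ξ=(vx,vy,ωz)=(-0.0600, -0.0100, 0.9545), dt=0.5 → body Δ=(-0.0277, -0.0118, 0.4773) → world pose (-0.0277, -0.0118, 0.4773)
step 2: ξ=(vx,vy,ωz)=(0.0150, -0.0550, 0.6591), dt=1.0 → body Δ=(0.0314, -0.0463, 0.6591) → world pose (0.0215, -0.0386, 1.1364)
step 3: ξ=(vx,vy,ωz)=(-0.0050, 0.0750, -0.6591), dt=1.2 → body Δ=(0.0284, 0.0832, -0.7909) → world pose (-0.0420, 0.0222, 0.3455)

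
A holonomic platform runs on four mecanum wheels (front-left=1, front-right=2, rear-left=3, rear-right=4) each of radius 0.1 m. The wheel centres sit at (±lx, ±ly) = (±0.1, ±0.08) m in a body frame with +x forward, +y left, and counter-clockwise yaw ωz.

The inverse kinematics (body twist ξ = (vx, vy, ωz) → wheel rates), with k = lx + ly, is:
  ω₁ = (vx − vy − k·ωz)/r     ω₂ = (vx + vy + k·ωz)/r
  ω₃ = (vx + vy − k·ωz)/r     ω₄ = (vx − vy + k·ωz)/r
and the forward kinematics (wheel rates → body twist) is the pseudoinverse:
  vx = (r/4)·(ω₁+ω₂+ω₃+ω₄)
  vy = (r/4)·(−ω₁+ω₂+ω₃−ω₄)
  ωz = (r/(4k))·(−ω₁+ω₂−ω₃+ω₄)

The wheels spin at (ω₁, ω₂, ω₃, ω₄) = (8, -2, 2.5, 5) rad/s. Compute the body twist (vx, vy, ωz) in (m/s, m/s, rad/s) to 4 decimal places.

(0.3375, -0.3125, -1.0417)

k = lx + ly = 0.1 + 0.08 = 0.1800
ω₁+ω₂+ω₃+ω₄ = 13.5000  →  vx = (0.1/4)·13.5000 = 0.3375
−ω₁+ω₂+ω₃−ω₄ = -12.5000  →  vy = (0.1/4)·-12.5000 = -0.3125
−ω₁+ω₂−ω₃+ω₄ = -7.5000  →  ωz = (0.1/0.7200)·-7.5000 = -1.0417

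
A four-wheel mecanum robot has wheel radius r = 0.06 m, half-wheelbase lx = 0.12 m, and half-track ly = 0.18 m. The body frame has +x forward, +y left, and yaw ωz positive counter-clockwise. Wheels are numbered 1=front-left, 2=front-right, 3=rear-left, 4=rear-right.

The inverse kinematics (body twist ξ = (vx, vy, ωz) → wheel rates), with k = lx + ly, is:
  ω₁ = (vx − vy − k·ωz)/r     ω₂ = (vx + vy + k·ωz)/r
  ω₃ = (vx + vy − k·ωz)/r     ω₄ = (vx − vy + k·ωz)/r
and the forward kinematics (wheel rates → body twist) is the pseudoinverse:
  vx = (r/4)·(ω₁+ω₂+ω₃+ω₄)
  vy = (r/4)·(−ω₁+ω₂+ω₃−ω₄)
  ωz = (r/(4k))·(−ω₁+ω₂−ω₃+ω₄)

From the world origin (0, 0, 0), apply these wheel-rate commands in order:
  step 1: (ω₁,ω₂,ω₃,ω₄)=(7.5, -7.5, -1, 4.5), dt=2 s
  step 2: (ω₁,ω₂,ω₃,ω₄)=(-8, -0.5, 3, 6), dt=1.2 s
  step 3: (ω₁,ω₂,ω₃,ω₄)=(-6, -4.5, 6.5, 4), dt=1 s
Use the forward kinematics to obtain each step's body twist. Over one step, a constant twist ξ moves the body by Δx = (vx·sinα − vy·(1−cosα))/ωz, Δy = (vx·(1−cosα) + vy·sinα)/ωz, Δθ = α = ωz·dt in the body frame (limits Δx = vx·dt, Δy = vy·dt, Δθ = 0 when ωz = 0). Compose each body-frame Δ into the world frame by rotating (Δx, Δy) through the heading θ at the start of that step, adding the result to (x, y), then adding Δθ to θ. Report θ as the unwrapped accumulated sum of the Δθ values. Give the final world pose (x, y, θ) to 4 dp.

(-0.1062, -0.4575, -0.3700)

step 1: ξ=(vx,vy,ωz)=(0.0525, -0.3075, -0.4750), dt=2.0 → body Δ=(-0.1809, -0.5728, -0.9500) → world pose (-0.1809, -0.5728, -0.9500)
step 2: ξ=(vx,vy,ωz)=(0.0075, 0.0675, 0.5250), dt=1.2 → body Δ=(-0.0163, 0.0785, 0.6300) → world pose (-0.1265, -0.5139, -0.3200)
step 3: ξ=(vx,vy,ωz)=(0.0000, 0.0600, -0.0500), dt=1.0 → body Δ=(0.0015, 0.0600, -0.0500) → world pose (-0.1062, -0.4575, -0.3700)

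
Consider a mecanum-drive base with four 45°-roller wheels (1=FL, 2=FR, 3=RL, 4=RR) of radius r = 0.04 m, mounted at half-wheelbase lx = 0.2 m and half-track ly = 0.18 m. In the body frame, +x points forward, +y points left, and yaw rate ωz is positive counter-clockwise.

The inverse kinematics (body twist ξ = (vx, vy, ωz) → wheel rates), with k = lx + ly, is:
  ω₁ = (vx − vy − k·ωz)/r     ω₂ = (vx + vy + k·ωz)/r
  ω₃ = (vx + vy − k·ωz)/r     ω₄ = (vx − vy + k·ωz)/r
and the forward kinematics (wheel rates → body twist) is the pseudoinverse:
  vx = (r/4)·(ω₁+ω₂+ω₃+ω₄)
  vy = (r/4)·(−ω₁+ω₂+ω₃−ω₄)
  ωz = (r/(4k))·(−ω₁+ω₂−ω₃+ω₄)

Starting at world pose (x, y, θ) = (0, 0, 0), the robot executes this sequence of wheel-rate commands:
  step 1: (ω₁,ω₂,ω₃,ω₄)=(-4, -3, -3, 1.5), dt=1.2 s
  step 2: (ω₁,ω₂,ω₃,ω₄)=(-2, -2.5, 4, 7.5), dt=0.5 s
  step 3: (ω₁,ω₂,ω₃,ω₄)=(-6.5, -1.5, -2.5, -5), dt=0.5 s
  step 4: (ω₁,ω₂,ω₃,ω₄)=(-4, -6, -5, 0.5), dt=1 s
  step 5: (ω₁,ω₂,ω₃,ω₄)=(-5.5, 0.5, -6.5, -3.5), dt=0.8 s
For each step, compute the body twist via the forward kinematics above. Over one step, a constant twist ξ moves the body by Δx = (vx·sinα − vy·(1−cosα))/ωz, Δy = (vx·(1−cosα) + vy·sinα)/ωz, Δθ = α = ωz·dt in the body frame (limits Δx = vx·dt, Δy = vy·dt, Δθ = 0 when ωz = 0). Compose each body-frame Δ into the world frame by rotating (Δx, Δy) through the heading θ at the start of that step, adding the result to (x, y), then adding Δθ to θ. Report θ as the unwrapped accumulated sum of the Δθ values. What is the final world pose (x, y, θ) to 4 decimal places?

(-0.3797, -0.1867, 0.5276)

step 1: ξ=(vx,vy,ωz)=(-0.0850, -0.0350, 0.1447), dt=1.2 → body Δ=(-0.0978, -0.0506, 0.1737) → world pose (-0.0978, -0.0506, 0.1737)
step 2: ξ=(vx,vy,ωz)=(0.0700, -0.0400, 0.0789), dt=0.5 → body Δ=(0.0354, -0.0193, 0.0395) → world pose (-0.0597, -0.0635, 0.2132)
step 3: ξ=(vx,vy,ωz)=(-0.1550, 0.0750, 0.0658), dt=0.5 → body Δ=(-0.0781, 0.0362, 0.0329) → world pose (-0.1437, -0.0446, 0.2461)
step 4: ξ=(vx,vy,ωz)=(-0.1450, -0.0750, 0.0921), dt=1.0 → body Δ=(-0.1413, -0.0816, 0.0921) → world pose (-0.2609, -0.1582, 0.3382)
step 5: ξ=(vx,vy,ωz)=(-0.1500, 0.0300, 0.2368), dt=0.8 → body Δ=(-0.1216, 0.0125, 0.1895) → world pose (-0.3797, -0.1867, 0.5276)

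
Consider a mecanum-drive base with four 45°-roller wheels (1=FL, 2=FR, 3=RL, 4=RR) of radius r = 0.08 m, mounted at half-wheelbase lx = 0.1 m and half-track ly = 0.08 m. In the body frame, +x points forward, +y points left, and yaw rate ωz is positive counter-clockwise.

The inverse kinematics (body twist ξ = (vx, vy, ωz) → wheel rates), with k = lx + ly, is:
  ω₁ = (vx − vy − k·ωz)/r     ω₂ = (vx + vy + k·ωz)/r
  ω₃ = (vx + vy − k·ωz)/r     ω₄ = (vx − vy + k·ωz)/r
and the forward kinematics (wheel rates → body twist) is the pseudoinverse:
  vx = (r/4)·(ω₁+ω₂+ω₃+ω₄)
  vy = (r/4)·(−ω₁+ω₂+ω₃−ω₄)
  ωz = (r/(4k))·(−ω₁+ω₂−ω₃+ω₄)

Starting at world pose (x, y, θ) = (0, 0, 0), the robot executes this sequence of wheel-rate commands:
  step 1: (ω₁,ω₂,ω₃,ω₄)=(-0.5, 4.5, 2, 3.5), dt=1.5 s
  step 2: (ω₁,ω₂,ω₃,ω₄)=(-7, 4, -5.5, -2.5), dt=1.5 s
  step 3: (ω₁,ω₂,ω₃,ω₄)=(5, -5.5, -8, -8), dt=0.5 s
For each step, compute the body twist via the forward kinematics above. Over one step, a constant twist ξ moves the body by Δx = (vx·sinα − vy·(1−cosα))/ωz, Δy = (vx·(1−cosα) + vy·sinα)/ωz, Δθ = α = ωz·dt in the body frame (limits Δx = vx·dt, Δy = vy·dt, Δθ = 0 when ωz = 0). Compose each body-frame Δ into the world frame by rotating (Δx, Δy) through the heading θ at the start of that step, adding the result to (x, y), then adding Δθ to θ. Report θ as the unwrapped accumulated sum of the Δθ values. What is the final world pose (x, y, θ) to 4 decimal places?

(0.3615, 0.0051, 2.8333)

step 1: ξ=(vx,vy,ωz)=(0.1900, 0.0700, 0.7222), dt=1.5 → body Δ=(0.1809, 0.2255, 1.0833) → world pose (0.1809, 0.2255, 1.0833)
step 2: ξ=(vx,vy,ωz)=(-0.2200, 0.1600, 1.5556), dt=1.5 → body Δ=(-0.2762, -0.1647, 2.3333) → world pose (0.1971, -0.0957, 3.4167)
step 3: ξ=(vx,vy,ωz)=(-0.3300, -0.2100, -1.1667), dt=0.5 → body Δ=(-0.1856, -0.0524, -0.5833) → world pose (0.3615, 0.0051, 2.8333)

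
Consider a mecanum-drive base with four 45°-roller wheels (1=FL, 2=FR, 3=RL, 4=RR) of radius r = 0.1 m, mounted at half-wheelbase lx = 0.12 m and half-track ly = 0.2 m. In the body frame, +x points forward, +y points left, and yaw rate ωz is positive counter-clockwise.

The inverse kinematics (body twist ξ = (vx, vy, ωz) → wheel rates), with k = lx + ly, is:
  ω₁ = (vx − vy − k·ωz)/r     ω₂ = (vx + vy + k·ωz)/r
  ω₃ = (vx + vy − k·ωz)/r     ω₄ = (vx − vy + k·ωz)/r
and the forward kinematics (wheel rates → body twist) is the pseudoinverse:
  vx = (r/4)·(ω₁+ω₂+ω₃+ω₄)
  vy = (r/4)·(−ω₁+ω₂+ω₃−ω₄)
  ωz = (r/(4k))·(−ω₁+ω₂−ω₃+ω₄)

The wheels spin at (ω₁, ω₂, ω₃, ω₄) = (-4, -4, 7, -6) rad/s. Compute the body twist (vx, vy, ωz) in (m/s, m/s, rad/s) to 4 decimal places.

(-0.1750, 0.3250, -1.0156)

k = lx + ly = 0.12 + 0.2 = 0.3200
ω₁+ω₂+ω₃+ω₄ = -7.0000  →  vx = (0.1/4)·-7.0000 = -0.1750
−ω₁+ω₂+ω₃−ω₄ = 13.0000  →  vy = (0.1/4)·13.0000 = 0.3250
−ω₁+ω₂−ω₃+ω₄ = -13.0000  →  ωz = (0.1/1.2800)·-13.0000 = -1.0156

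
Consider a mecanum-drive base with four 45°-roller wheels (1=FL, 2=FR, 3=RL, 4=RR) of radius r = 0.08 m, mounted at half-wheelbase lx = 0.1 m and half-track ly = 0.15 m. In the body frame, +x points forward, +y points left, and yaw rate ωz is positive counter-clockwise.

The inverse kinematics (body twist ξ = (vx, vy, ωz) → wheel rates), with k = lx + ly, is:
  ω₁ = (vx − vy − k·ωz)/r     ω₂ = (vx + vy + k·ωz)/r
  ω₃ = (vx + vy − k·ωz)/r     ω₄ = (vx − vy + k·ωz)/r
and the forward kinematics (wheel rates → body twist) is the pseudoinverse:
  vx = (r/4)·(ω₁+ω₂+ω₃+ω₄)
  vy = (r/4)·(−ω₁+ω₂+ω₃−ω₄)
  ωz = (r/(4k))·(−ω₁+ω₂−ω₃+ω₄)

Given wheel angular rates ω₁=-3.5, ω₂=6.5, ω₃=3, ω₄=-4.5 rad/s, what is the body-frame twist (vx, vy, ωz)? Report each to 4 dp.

k = lx + ly = 0.1 + 0.15 = 0.2500
ω₁+ω₂+ω₃+ω₄ = 1.5000  →  vx = (0.08/4)·1.5000 = 0.0300
−ω₁+ω₂+ω₃−ω₄ = 17.5000  →  vy = (0.08/4)·17.5000 = 0.3500
−ω₁+ω₂−ω₃+ω₄ = 2.5000  →  ωz = (0.08/1.0000)·2.5000 = 0.2000

(0.0300, 0.3500, 0.2000)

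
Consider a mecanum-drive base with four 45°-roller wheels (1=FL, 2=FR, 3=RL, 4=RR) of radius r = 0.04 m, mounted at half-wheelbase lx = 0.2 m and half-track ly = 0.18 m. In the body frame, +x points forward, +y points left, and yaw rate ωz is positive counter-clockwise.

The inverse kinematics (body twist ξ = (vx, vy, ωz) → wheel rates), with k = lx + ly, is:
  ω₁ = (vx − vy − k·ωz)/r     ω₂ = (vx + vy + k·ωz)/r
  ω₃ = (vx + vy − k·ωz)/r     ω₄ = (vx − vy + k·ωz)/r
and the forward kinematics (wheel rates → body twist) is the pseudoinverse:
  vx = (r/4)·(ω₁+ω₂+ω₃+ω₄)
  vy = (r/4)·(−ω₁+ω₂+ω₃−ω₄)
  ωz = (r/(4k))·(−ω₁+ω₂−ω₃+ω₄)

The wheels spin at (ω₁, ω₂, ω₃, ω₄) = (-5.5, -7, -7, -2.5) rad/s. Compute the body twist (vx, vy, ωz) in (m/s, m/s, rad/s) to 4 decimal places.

(-0.2200, -0.0600, 0.0789)

k = lx + ly = 0.2 + 0.18 = 0.3800
ω₁+ω₂+ω₃+ω₄ = -22.0000  →  vx = (0.04/4)·-22.0000 = -0.2200
−ω₁+ω₂+ω₃−ω₄ = -6.0000  →  vy = (0.04/4)·-6.0000 = -0.0600
−ω₁+ω₂−ω₃+ω₄ = 3.0000  →  ωz = (0.04/1.5200)·3.0000 = 0.0789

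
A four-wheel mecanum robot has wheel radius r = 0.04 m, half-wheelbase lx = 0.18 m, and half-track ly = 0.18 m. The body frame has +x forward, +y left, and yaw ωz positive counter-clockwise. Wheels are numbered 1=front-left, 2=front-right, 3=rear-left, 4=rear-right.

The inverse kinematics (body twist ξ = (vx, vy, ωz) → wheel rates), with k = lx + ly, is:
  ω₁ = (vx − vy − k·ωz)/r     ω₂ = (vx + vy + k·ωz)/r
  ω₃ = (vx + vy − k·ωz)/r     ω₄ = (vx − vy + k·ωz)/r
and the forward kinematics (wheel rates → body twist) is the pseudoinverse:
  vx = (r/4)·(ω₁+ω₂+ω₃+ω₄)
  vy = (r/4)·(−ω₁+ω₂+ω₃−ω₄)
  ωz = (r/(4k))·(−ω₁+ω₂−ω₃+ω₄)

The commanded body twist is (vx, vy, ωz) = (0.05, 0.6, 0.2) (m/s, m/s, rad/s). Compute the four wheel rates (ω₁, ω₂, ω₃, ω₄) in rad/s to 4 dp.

(-15.5500, 18.0500, 14.4500, -11.9500)

k = lx + ly = 0.18 + 0.18 = 0.3600;  k·ωz = 0.3600·0.2 = 0.0720
ω₁ (FL) = (vx − vy − k·ωz)/r = -0.6220/0.04 = -15.5500
ω₂ (FR) = (vx + vy + k·ωz)/r = 0.7220/0.04 = 18.0500
ω₃ (RL) = (vx + vy − k·ωz)/r = 0.5780/0.04 = 14.4500
ω₄ (RR) = (vx − vy + k·ωz)/r = -0.4780/0.04 = -11.9500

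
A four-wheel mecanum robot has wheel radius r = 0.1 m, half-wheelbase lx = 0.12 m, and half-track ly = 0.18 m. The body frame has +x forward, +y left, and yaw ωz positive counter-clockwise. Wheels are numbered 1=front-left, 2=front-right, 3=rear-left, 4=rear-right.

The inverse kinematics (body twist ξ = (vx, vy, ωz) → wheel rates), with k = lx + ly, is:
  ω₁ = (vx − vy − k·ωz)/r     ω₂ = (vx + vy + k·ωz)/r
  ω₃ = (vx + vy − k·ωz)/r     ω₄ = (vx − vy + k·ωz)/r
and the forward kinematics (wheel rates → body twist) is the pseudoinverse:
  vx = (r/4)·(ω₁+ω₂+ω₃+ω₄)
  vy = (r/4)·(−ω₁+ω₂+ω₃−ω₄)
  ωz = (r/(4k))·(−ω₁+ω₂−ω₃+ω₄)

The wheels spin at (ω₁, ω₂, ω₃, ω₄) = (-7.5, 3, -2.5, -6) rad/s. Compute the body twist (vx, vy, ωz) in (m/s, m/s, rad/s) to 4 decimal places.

(-0.3250, 0.3500, 0.5833)

k = lx + ly = 0.12 + 0.18 = 0.3000
ω₁+ω₂+ω₃+ω₄ = -13.0000  →  vx = (0.1/4)·-13.0000 = -0.3250
−ω₁+ω₂+ω₃−ω₄ = 14.0000  →  vy = (0.1/4)·14.0000 = 0.3500
−ω₁+ω₂−ω₃+ω₄ = 7.0000  →  ωz = (0.1/1.2000)·7.0000 = 0.5833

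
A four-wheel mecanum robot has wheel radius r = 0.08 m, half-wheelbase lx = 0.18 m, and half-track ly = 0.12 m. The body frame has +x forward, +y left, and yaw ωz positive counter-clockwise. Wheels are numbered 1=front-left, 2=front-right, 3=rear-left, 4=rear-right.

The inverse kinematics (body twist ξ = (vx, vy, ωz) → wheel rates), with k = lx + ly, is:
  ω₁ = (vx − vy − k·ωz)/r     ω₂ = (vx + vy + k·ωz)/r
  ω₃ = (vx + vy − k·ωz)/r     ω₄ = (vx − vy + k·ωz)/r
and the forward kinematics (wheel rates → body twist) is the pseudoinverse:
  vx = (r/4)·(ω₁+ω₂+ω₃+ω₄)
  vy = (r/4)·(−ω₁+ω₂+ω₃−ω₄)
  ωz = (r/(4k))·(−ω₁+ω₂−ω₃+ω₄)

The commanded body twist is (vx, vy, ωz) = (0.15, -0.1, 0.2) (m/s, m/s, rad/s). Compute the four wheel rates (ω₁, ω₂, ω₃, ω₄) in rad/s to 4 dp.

k = lx + ly = 0.18 + 0.12 = 0.3000;  k·ωz = 0.3000·0.2 = 0.0600
ω₁ (FL) = (vx − vy − k·ωz)/r = 0.1900/0.08 = 2.3750
ω₂ (FR) = (vx + vy + k·ωz)/r = 0.1100/0.08 = 1.3750
ω₃ (RL) = (vx + vy − k·ωz)/r = -0.0100/0.08 = -0.1250
ω₄ (RR) = (vx − vy + k·ωz)/r = 0.3100/0.08 = 3.8750

(2.3750, 1.3750, -0.1250, 3.8750)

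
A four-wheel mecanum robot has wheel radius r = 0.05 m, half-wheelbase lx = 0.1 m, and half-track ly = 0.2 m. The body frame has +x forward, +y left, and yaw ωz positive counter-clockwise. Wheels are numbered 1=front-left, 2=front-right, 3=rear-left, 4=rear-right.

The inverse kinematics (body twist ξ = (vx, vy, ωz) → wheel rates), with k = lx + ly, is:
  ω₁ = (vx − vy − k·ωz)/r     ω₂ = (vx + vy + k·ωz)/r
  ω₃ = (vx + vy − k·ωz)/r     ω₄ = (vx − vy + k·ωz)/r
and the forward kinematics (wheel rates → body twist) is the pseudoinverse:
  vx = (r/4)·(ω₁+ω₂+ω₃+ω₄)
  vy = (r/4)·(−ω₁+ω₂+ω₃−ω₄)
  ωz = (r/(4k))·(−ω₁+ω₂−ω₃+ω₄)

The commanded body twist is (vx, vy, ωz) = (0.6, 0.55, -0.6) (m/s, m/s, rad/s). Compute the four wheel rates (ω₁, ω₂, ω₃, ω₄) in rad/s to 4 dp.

(4.6000, 19.4000, 26.6000, -2.6000)

k = lx + ly = 0.1 + 0.2 = 0.3000;  k·ωz = 0.3000·-0.6 = -0.1800
ω₁ (FL) = (vx − vy − k·ωz)/r = 0.2300/0.05 = 4.6000
ω₂ (FR) = (vx + vy + k·ωz)/r = 0.9700/0.05 = 19.4000
ω₃ (RL) = (vx + vy − k·ωz)/r = 1.3300/0.05 = 26.6000
ω₄ (RR) = (vx − vy + k·ωz)/r = -0.1300/0.05 = -2.6000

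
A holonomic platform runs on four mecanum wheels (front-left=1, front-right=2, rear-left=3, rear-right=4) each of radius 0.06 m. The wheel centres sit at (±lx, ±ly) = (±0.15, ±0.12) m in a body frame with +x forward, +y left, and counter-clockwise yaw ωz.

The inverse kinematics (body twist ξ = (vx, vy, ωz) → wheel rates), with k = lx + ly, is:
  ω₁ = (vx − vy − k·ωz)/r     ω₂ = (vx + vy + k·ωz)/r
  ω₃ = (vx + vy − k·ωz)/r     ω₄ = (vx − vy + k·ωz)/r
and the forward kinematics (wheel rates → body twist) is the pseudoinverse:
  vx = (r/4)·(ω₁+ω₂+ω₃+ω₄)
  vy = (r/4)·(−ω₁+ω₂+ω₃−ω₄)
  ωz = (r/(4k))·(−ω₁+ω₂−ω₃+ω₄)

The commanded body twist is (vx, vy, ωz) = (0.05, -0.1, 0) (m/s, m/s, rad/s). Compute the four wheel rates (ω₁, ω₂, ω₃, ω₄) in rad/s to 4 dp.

k = lx + ly = 0.15 + 0.12 = 0.2700;  k·ωz = 0.2700·0 = 0.0000
ω₁ (FL) = (vx − vy − k·ωz)/r = 0.1500/0.06 = 2.5000
ω₂ (FR) = (vx + vy + k·ωz)/r = -0.0500/0.06 = -0.8333
ω₃ (RL) = (vx + vy − k·ωz)/r = -0.0500/0.06 = -0.8333
ω₄ (RR) = (vx − vy + k·ωz)/r = 0.1500/0.06 = 2.5000

(2.5000, -0.8333, -0.8333, 2.5000)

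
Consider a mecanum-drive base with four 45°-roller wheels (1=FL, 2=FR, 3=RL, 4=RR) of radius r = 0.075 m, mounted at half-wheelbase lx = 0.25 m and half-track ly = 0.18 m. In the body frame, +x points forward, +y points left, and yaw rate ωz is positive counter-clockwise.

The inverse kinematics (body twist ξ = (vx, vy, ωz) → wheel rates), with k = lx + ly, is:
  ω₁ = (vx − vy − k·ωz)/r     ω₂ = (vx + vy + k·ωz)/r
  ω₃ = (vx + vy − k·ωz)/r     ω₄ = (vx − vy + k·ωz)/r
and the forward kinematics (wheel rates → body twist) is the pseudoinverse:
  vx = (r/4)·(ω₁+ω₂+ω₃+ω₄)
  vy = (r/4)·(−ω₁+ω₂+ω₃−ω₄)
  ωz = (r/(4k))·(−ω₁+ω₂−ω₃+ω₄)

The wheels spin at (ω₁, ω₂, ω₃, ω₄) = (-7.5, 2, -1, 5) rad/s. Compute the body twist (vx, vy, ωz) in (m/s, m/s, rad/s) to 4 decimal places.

(-0.0281, 0.0656, 0.6759)

k = lx + ly = 0.25 + 0.18 = 0.4300
ω₁+ω₂+ω₃+ω₄ = -1.5000  →  vx = (0.075/4)·-1.5000 = -0.0281
−ω₁+ω₂+ω₃−ω₄ = 3.5000  →  vy = (0.075/4)·3.5000 = 0.0656
−ω₁+ω₂−ω₃+ω₄ = 15.5000  →  ωz = (0.075/1.7200)·15.5000 = 0.6759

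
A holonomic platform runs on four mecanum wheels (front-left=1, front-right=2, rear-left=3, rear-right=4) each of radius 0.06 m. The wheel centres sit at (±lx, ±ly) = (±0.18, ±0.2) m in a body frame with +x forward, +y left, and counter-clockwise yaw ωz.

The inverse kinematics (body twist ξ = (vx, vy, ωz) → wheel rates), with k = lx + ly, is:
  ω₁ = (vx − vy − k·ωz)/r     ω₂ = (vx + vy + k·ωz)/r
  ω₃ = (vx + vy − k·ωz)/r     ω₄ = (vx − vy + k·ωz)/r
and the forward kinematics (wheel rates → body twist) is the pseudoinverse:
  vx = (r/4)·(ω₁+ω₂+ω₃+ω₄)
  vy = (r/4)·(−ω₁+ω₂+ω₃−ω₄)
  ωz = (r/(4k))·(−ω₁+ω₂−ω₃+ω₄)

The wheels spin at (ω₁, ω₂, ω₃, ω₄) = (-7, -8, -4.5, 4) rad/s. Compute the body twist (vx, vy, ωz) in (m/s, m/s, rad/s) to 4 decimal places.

(-0.2325, -0.1425, 0.2961)

k = lx + ly = 0.18 + 0.2 = 0.3800
ω₁+ω₂+ω₃+ω₄ = -15.5000  →  vx = (0.06/4)·-15.5000 = -0.2325
−ω₁+ω₂+ω₃−ω₄ = -9.5000  →  vy = (0.06/4)·-9.5000 = -0.1425
−ω₁+ω₂−ω₃+ω₄ = 7.5000  →  ωz = (0.06/1.5200)·7.5000 = 0.2961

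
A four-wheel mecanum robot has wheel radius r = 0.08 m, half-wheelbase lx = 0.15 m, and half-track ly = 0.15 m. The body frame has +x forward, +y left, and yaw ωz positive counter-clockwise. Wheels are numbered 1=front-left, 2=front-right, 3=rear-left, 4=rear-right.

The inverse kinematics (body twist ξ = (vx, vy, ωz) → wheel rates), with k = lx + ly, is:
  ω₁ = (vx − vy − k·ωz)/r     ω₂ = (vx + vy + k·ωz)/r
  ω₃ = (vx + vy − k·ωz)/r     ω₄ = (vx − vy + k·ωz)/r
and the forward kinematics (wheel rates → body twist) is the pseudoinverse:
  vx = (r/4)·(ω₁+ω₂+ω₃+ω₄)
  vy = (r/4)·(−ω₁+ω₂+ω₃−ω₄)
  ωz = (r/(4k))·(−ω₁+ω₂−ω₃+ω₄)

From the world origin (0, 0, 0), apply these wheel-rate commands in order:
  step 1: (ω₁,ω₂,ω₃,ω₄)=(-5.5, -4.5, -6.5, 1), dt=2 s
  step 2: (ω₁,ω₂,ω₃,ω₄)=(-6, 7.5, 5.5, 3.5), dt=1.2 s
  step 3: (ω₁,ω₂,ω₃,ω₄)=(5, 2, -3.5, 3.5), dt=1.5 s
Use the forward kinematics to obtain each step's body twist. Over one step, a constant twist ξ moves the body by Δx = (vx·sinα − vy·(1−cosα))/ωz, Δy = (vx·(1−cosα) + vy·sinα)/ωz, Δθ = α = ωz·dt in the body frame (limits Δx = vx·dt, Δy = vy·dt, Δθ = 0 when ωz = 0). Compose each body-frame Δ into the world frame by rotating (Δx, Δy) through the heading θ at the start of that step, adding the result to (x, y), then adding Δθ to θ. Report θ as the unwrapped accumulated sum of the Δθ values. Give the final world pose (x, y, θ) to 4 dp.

(-0.6281, 0.0618, 2.4533)

step 1: ξ=(vx,vy,ωz)=(-0.3100, -0.1300, 0.5667), dt=2.0 → body Δ=(-0.3633, -0.5231, 1.1333) → world pose (-0.3633, -0.5231, 1.1333)
step 2: ξ=(vx,vy,ωz)=(0.2100, 0.3100, 0.7667), dt=1.2 → body Δ=(0.0585, 0.4297, 0.9200) → world pose (-0.7277, -0.2881, 2.0533)
step 3: ξ=(vx,vy,ωz)=(0.1400, -0.2000, 0.2667), dt=1.5 → body Δ=(0.2636, -0.2506, 0.4000) → world pose (-0.6281, 0.0618, 2.4533)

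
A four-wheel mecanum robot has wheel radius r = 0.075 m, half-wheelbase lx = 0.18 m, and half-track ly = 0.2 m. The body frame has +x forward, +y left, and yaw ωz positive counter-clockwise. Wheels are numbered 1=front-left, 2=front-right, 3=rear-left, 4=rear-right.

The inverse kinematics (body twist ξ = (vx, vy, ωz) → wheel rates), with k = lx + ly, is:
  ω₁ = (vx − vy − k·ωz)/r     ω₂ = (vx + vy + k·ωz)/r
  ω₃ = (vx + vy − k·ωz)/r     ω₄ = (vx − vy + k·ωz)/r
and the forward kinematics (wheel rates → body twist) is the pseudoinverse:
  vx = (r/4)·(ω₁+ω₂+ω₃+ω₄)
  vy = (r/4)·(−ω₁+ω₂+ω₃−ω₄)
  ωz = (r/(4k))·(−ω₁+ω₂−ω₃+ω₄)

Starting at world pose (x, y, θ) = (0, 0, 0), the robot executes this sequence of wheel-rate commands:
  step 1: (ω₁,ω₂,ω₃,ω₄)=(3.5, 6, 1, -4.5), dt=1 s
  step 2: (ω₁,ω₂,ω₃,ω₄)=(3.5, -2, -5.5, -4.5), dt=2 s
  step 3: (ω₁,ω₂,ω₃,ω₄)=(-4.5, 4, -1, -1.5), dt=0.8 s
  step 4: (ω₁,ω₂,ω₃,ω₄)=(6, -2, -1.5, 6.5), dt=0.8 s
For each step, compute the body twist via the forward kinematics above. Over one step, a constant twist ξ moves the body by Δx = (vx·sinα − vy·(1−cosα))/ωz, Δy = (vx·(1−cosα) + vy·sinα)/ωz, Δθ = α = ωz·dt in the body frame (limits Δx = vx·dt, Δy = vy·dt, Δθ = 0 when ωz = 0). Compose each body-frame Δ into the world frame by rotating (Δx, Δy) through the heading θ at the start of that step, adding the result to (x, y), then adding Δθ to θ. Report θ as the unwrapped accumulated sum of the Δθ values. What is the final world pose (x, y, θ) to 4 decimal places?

(-0.1787, -0.0968, -0.2763)

step 1: ξ=(vx,vy,ωz)=(0.1125, 0.1500, -0.1480), dt=1.0 → body Δ=(0.1232, 0.1411, -0.1480) → world pose (0.1232, 0.1411, -0.1480)
step 2: ξ=(vx,vy,ωz)=(-0.1594, -0.1219, -0.2220), dt=2.0 → body Δ=(-0.3616, -0.1662, -0.4441) → world pose (-0.2590, 0.0301, -0.5921)
step 3: ξ=(vx,vy,ωz)=(-0.0562, 0.1687, 0.3947), dt=0.8 → body Δ=(-0.0654, 0.1257, 0.3158) → world pose (-0.2431, 0.1709, -0.2763)
step 4: ξ=(vx,vy,ωz)=(0.1687, -0.3000, 0.0000), dt=0.8 → body Δ=(0.1350, -0.2400, 0.0000) → world pose (-0.1787, -0.0968, -0.2763)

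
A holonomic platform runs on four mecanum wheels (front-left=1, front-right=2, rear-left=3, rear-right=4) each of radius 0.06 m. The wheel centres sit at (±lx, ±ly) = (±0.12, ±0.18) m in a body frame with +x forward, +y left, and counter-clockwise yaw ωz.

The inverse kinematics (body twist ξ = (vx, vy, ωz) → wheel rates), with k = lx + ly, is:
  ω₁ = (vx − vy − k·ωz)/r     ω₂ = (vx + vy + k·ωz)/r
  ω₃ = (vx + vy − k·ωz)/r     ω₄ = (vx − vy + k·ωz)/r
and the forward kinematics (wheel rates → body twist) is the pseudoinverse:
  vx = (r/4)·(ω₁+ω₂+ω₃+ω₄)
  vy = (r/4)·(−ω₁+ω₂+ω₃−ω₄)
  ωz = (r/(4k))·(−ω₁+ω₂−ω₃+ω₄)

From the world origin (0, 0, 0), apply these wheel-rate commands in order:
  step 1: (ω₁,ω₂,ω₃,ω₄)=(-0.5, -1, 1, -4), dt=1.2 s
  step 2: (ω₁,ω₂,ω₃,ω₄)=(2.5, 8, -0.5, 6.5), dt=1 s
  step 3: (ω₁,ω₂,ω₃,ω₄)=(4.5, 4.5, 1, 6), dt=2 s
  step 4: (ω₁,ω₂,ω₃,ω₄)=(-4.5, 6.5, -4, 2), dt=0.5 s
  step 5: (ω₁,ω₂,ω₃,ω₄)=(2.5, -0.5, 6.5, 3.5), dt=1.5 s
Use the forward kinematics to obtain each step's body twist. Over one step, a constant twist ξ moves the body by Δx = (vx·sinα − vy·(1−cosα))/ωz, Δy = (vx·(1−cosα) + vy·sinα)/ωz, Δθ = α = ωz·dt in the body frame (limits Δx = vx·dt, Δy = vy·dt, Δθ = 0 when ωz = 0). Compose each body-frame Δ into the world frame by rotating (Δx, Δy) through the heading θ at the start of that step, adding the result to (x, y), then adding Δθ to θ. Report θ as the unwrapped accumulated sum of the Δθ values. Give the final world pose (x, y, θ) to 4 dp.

(0.7742, 0.4301, 0.7700)

step 1: ξ=(vx,vy,ωz)=(-0.0675, 0.0675, -0.2750), dt=1.2 → body Δ=(-0.0663, 0.0928, -0.3300) → world pose (-0.0663, 0.0928, -0.3300)
step 2: ξ=(vx,vy,ωz)=(0.2475, -0.0225, 0.6250), dt=1.0 → body Δ=(0.2385, 0.0538, 0.6250) → world pose (0.1768, 0.0664, 0.2950)
step 3: ξ=(vx,vy,ωz)=(0.2400, -0.0750, 0.2500), dt=2.0 → body Δ=(0.4970, -0.0263, 0.5000) → world pose (0.6599, 0.1857, 0.7950)
step 4: ξ=(vx,vy,ωz)=(0.0000, 0.0750, 0.8500), dt=0.5 → body Δ=(-0.0078, 0.0364, 0.4250) → world pose (0.6285, 0.2056, 1.2200)
step 5: ξ=(vx,vy,ωz)=(0.1800, 0.0000, -0.3000), dt=1.5 → body Δ=(0.2610, -0.0597, -0.4500) → world pose (0.7742, 0.4301, 0.7700)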